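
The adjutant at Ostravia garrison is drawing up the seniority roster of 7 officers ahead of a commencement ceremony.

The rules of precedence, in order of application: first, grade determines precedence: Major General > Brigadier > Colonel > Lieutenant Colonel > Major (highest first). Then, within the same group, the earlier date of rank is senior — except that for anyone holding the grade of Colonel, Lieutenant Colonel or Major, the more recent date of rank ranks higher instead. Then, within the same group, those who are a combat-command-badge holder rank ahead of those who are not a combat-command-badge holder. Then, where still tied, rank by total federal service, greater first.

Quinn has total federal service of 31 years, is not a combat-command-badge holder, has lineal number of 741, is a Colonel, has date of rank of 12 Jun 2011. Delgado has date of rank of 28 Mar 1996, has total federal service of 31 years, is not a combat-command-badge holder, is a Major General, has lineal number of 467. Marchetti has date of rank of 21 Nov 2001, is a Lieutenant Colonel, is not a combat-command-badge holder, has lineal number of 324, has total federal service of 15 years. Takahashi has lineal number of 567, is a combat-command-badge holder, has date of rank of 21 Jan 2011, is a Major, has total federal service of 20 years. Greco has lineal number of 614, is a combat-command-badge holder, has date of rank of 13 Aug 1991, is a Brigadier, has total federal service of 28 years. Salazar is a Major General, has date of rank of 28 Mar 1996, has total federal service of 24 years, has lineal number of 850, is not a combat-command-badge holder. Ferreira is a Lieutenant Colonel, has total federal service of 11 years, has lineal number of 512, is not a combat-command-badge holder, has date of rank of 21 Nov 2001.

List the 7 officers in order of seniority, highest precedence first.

Delgado, Salazar, Greco, Quinn, Marchetti, Ferreira, Takahashi

By grade: Delgado and Salazar (Major General); then Greco (Brigadier); then Quinn (Colonel); then Marchetti and Ferreira (Lieutenant Colonel); then Takahashi (Major).
Delgado and Salazar both have date of rank 28 Mar 1996, so the next rule applies.
Delgado and Salazar are each not a combat-command-badge holder, so the next rule applies.
Among Delgado and Salazar, by total federal service (higher first): Delgado (31 years) before Salazar (24 years).
Marchetti and Ferreira both have date of rank 21 Nov 2001, so the next rule applies.
Marchetti and Ferreira are each not a combat-command-badge holder, so the next rule applies.
Among Marchetti and Ferreira, by total federal service (higher first): Marchetti (15 years) before Ferreira (11 years).
Full order: Delgado, Salazar, Greco, Quinn, Marchetti, Ferreira, Takahashi.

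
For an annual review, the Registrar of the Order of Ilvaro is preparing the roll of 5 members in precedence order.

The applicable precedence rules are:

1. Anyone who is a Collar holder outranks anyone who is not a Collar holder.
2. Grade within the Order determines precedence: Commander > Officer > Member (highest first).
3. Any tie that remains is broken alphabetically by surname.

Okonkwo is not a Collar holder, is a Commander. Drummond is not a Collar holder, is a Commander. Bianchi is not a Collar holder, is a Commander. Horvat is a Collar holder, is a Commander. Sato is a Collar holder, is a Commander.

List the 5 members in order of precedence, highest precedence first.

Horvat, Sato, Bianchi, Drummond, Okonkwo

By the first rule: Horvat and Sato (both a Collar holder); then Bianchi, Drummond and Okonkwo (each not a Collar holder).
Horvat and Sato are each Commander, so the next rule applies.
Among Horvat and Sato, alphabetically by surname: Horvat before Sato.
Bianchi, Drummond and Okonkwo are each Commander, so the next rule applies.
Among Bianchi, Drummond and Okonkwo, alphabetically by surname: Bianchi before Drummond before Okonkwo.
Full order: Horvat, Sato, Bianchi, Drummond, Okonkwo.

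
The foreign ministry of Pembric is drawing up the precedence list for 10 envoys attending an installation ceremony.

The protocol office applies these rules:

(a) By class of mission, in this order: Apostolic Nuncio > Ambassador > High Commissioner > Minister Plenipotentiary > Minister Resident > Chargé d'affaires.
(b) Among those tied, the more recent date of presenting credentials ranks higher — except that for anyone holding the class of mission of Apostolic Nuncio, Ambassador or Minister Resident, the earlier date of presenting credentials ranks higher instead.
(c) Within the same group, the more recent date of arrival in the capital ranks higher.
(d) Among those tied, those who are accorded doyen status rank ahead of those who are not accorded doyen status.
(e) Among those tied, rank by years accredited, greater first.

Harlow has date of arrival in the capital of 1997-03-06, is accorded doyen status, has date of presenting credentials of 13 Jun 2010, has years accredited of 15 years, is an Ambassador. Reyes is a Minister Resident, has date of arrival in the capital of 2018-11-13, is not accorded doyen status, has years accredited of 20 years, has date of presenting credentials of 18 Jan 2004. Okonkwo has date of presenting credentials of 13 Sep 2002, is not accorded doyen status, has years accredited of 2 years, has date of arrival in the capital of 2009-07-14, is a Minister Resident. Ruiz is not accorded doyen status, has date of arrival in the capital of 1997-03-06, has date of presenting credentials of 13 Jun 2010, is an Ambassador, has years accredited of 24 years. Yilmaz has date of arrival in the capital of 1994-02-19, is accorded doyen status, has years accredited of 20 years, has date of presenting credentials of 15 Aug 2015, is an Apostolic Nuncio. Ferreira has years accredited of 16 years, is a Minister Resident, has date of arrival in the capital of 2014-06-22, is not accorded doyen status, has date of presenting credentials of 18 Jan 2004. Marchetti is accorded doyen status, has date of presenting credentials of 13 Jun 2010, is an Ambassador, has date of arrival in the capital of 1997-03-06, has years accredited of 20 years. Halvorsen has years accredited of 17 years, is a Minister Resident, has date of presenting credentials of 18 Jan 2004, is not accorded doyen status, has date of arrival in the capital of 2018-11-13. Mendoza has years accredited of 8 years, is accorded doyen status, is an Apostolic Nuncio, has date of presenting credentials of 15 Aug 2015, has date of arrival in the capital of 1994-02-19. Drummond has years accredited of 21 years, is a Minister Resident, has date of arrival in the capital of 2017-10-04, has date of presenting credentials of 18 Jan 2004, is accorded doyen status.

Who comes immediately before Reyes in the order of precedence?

Okonkwo

By class of mission: Yilmaz and Mendoza (Apostolic Nuncio); then Marchetti, Harlow and Ruiz (Ambassador); then Okonkwo, Reyes, Halvorsen, Drummond and Ferreira (Minister Resident).
Yilmaz and Mendoza both have date of presenting credentials 15 Aug 2015, so the next rule applies.
Yilmaz and Mendoza both have date of arrival in the capital 1994-02-19, so the next rule applies.
Yilmaz and Mendoza are each accorded doyen status, so the next rule applies.
Among Yilmaz and Mendoza, by years accredited (higher first): Yilmaz (20 years) before Mendoza (8 years).
Marchetti, Harlow and Ruiz all have date of presenting credentials 13 Jun 2010, so the next rule applies.
Marchetti, Harlow and Ruiz all have date of arrival in the capital 1997-03-06, so the next rule applies.
Among Marchetti, Harlow and Ruiz, accorded doyen status before not accorded doyen status: Marchetti and Harlow (accorded doyen status) before Ruiz (not accorded doyen status).
Among Marchetti and Harlow, by years accredited (higher first): Marchetti (20 years) before Harlow (15 years).
Among Okonkwo, Reyes, Halvorsen, Drummond and Ferreira, by date of presenting credentials (earlier first) (reversed rule for this group): Okonkwo (13 Sep 2002) before Reyes, Halvorsen, Drummond and Ferreira (18 Jan 2004).
Among Reyes, Halvorsen, Drummond and Ferreira, by date of arrival in the capital (later first): Reyes and Halvorsen (2018-11-13) before Drummond (2017-10-04) before Ferreira (2014-06-22).
Reyes and Halvorsen are each not accorded doyen status, so the next rule applies.
Among Reyes and Halvorsen, by years accredited (higher first): Reyes (20 years) before Halvorsen (17 years).
Order: Yilmaz, Mendoza, Marchetti, Harlow, Ruiz, Okonkwo, Reyes, Halvorsen, Drummond, Ferreira.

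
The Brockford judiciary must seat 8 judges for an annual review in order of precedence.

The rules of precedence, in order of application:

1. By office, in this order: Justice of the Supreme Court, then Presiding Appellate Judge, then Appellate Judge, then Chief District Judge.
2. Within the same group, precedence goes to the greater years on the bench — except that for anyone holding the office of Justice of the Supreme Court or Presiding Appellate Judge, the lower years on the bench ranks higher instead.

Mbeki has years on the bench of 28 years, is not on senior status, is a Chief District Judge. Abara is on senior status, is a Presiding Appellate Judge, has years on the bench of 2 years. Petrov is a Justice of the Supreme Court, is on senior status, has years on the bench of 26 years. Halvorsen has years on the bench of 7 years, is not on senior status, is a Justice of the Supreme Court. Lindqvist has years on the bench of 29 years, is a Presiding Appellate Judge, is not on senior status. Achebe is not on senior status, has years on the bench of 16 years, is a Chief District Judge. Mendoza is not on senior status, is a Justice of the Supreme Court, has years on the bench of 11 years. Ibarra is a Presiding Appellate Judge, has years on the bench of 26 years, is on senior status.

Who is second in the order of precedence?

Mendoza

By office: Halvorsen, Mendoza and Petrov (Justice of the Supreme Court); then Abara, Ibarra and Lindqvist (Presiding Appellate Judge); then Mbeki and Achebe (Chief District Judge).
Among Halvorsen, Mendoza and Petrov, by years on the bench (lower first) (reversed rule for this group): Halvorsen (7 years) before Mendoza (11 years) before Petrov (26 years).
Among Abara, Ibarra and Lindqvist, by years on the bench (lower first) (reversed rule for this group): Abara (2 years) before Ibarra (26 years) before Lindqvist (29 years).
Among Mbeki and Achebe, by years on the bench (higher first): Mbeki (28 years) before Achebe (16 years).
Order: Halvorsen, Mendoza, Petrov, Abara, Ibarra, Lindqvist, Mbeki, Achebe.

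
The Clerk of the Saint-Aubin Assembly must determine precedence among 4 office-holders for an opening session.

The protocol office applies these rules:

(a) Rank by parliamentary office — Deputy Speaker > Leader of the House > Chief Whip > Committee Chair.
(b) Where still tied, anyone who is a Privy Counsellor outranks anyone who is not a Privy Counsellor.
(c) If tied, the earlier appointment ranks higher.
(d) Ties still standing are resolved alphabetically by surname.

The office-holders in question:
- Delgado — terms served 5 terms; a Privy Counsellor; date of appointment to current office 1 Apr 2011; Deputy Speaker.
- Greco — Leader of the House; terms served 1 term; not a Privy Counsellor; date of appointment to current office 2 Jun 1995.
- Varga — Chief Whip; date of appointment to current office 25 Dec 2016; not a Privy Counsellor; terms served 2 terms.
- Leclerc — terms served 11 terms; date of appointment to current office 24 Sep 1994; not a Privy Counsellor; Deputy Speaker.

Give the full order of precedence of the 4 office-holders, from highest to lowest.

By parliamentary office: Delgado and Leclerc (Deputy Speaker); then Greco (Leader of the House); then Varga (Chief Whip).
Among Delgado and Leclerc, a Privy Counsellor before not a Privy Counsellor: Delgado (a Privy Counsellor) before Leclerc (not a Privy Counsellor).
Full order: Delgado, Leclerc, Greco, Varga.

Delgado, Leclerc, Greco, Varga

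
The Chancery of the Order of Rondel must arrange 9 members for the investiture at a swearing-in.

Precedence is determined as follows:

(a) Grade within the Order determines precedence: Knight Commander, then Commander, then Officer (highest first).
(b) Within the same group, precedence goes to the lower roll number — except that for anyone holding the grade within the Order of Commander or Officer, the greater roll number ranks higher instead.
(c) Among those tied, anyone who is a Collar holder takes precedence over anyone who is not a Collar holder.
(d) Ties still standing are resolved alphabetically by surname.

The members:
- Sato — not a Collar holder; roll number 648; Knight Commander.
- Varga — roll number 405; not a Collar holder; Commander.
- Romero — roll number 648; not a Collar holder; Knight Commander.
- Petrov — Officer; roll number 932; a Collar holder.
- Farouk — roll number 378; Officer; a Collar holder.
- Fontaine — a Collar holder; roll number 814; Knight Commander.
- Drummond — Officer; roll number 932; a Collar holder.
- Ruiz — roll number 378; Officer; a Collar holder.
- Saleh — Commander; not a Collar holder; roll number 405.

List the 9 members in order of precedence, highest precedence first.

By grade within the Order: Romero, Sato and Fontaine (Knight Commander); then Saleh and Varga (Commander); then Drummond, Petrov, Farouk and Ruiz (Officer).
Among Romero, Sato and Fontaine, by roll number (lower first): Romero and Sato (648) before Fontaine (814).
Romero and Sato are each not a Collar holder, so the next rule applies.
Among Romero and Sato, alphabetically by surname: Romero before Sato.
Saleh and Varga both have roll number 405, so the next rule applies.
Saleh and Varga are each not a Collar holder, so the next rule applies.
Among Saleh and Varga, alphabetically by surname: Saleh before Varga.
Among Drummond, Petrov, Farouk and Ruiz, by roll number (higher first) (reversed rule for this group): Drummond and Petrov (932) before Farouk and Ruiz (378).
Drummond and Petrov are each a Collar holder, so the next rule applies.
Among Drummond and Petrov, alphabetically by surname: Drummond before Petrov.
Farouk and Ruiz are each a Collar holder, so the next rule applies.
Among Farouk and Ruiz, alphabetically by surname: Farouk before Ruiz.
Full order: Romero, Sato, Fontaine, Saleh, Varga, Drummond, Petrov, Farouk, Ruiz.

Romero, Sato, Fontaine, Saleh, Varga, Drummond, Petrov, Farouk, Ruiz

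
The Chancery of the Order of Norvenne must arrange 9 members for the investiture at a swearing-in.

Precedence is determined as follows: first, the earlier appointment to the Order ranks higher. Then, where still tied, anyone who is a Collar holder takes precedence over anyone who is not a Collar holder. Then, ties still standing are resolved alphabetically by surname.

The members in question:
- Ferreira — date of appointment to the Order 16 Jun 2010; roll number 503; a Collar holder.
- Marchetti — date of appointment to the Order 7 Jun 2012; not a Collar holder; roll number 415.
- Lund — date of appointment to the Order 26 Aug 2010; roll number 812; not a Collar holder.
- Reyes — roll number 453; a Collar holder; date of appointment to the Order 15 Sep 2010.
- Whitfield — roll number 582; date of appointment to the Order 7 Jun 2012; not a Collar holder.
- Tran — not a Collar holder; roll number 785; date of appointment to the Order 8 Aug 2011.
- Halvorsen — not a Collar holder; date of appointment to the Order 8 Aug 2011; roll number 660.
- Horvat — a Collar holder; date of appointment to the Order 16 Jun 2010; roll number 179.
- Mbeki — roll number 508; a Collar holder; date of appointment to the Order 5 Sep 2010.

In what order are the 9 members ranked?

Ferreira, Horvat, Lund, Mbeki, Reyes, Halvorsen, Tran, Marchetti, Whitfield

By date of appointment to the Order (earlier first): Ferreira and Horvat (both 16 Jun 2010); then Lund (26 Aug 2010); then Mbeki (5 Sep 2010); then Reyes (15 Sep 2010); then Halvorsen and Tran (both 8 Aug 2011); then Marchetti and Whitfield (both 7 Jun 2012).
Ferreira and Horvat are each a Collar holder, so the next rule applies.
Among Ferreira and Horvat, alphabetically by surname: Ferreira before Horvat.
Halvorsen and Tran are each not a Collar holder, so the next rule applies.
Among Halvorsen and Tran, alphabetically by surname: Halvorsen before Tran.
Marchetti and Whitfield are each not a Collar holder, so the next rule applies.
Among Marchetti and Whitfield, alphabetically by surname: Marchetti before Whitfield.
Full order: Ferreira, Horvat, Lund, Mbeki, Reyes, Halvorsen, Tran, Marchetti, Whitfield.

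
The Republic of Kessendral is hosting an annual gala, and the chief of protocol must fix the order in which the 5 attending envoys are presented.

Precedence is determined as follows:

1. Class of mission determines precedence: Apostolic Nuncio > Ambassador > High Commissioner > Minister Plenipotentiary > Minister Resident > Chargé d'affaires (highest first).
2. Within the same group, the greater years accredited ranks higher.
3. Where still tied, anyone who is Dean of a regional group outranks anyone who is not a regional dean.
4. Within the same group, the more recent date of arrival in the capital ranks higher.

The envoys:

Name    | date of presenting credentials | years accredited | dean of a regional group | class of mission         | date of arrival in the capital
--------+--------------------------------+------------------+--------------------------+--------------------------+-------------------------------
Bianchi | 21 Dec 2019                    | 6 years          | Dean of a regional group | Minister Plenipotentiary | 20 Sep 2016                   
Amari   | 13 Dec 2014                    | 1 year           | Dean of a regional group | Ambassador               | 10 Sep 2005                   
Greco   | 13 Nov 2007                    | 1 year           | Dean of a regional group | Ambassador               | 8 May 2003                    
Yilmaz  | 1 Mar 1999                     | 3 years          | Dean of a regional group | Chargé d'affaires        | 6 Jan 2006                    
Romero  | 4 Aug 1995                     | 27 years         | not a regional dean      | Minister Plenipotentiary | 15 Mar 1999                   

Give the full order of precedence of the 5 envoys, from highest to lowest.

Amari, Greco, Romero, Bianchi, Yilmaz

By class of mission: Amari and Greco (Ambassador); then Romero and Bianchi (Minister Plenipotentiary); then Yilmaz (Chargé d'affaires).
Amari and Greco both have years accredited 1 year, so the next rule applies.
Amari and Greco are each Dean of a regional group, so the next rule applies.
Among Amari and Greco, by date of arrival in the capital (later first): Amari (10 Sep 2005) before Greco (8 May 2003).
Among Romero and Bianchi, by years accredited (higher first): Romero (27 years) before Bianchi (6 years).
Full order: Amari, Greco, Romero, Bianchi, Yilmaz.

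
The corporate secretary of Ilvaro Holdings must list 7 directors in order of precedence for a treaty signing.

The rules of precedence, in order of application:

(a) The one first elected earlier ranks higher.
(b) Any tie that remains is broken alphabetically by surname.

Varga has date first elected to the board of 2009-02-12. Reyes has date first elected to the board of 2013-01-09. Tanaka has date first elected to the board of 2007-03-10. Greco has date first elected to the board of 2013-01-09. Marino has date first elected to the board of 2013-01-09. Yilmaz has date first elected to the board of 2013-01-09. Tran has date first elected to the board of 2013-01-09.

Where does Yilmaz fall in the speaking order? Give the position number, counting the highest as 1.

By date first elected to the board (earlier first): Tanaka (2007-03-10); then Varga (2009-02-12); then Greco, Marino, Reyes, Tran and Yilmaz (each 2013-01-09).
Among Greco, Marino, Reyes, Tran and Yilmaz, alphabetically by surname: Greco before Marino before Reyes before Tran before Yilmaz.
Order: Tanaka, Varga, Greco, Marino, Reyes, Tran, Yilmaz. So position 7.

7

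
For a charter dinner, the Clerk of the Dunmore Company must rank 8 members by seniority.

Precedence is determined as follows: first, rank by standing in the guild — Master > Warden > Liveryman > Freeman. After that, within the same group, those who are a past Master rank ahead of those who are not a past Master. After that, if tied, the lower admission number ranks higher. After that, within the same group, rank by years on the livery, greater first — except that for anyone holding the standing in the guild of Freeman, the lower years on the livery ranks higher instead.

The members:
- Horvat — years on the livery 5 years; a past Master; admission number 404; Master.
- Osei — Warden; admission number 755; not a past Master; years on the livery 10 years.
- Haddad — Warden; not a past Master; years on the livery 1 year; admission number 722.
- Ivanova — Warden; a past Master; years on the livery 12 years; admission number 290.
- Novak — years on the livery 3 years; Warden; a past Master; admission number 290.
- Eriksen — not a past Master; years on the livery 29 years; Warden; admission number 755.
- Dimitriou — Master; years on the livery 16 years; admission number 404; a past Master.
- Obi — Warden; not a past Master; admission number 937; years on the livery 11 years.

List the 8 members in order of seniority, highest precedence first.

By standing in the guild: Dimitriou and Horvat (Master); then Ivanova, Novak, Haddad, Eriksen, Osei and Obi (Warden).
Dimitriou and Horvat are each a past Master, so the next rule applies.
Dimitriou and Horvat both have admission number 404, so the next rule applies.
Among Dimitriou and Horvat, by years on the livery (higher first): Dimitriou (16 years) before Horvat (5 years).
Among Ivanova, Novak, Haddad, Eriksen, Osei and Obi, a past Master before not a past Master: Ivanova and Novak (a past Master) before Haddad, Eriksen, Osei and Obi (not a past Master).
Ivanova and Novak both have admission number 290, so the next rule applies.
Among Ivanova and Novak, by years on the livery (higher first): Ivanova (12 years) before Novak (3 years).
Among Haddad, Eriksen, Osei and Obi, by admission number (lower first): Haddad (722) before Eriksen and Osei (755) before Obi (937).
Among Eriksen and Osei, by years on the livery (higher first): Eriksen (29 years) before Osei (10 years).
Full order: Dimitriou, Horvat, Ivanova, Novak, Haddad, Eriksen, Osei, Obi.

Dimitriou, Horvat, Ivanova, Novak, Haddad, Eriksen, Osei, Obi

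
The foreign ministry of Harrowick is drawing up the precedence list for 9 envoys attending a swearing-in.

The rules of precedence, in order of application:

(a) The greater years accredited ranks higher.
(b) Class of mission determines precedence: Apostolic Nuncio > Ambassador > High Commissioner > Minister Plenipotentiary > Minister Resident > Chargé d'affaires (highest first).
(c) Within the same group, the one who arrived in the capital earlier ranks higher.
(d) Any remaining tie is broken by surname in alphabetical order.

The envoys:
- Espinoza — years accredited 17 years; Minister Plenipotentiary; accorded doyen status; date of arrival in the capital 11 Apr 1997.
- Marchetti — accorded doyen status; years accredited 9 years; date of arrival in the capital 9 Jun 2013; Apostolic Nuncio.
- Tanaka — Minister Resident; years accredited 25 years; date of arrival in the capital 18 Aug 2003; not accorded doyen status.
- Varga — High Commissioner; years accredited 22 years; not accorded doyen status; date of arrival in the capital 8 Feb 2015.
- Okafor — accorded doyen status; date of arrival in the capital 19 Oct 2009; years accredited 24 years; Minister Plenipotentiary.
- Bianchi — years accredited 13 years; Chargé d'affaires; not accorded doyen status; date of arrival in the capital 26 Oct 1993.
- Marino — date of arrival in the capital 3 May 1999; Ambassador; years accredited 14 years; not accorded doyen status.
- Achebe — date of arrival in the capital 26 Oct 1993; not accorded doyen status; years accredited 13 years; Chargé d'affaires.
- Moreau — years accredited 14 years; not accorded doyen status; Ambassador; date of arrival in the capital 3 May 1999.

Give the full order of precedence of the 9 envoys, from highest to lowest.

By years accredited (higher first): Tanaka (25 years); then Okafor (24 years); then Varga (22 years); then Espinoza (17 years); then Marino and Moreau (both 14 years); then Achebe and Bianchi (both 13 years); then Marchetti (9 years).
Marino and Moreau are each Ambassador, so the next rule applies.
Marino and Moreau both have date of arrival in the capital 3 May 1999, so the next rule applies.
Among Marino and Moreau, alphabetically by surname: Marino before Moreau.
Achebe and Bianchi are each Chargé d'affaires, so the next rule applies.
Achebe and Bianchi both have date of arrival in the capital 26 Oct 1993, so the next rule applies.
Among Achebe and Bianchi, alphabetically by surname: Achebe before Bianchi.
Full order: Tanaka, Okafor, Varga, Espinoza, Marino, Moreau, Achebe, Bianchi, Marchetti.

Tanaka, Okafor, Varga, Espinoza, Marino, Moreau, Achebe, Bianchi, Marchetti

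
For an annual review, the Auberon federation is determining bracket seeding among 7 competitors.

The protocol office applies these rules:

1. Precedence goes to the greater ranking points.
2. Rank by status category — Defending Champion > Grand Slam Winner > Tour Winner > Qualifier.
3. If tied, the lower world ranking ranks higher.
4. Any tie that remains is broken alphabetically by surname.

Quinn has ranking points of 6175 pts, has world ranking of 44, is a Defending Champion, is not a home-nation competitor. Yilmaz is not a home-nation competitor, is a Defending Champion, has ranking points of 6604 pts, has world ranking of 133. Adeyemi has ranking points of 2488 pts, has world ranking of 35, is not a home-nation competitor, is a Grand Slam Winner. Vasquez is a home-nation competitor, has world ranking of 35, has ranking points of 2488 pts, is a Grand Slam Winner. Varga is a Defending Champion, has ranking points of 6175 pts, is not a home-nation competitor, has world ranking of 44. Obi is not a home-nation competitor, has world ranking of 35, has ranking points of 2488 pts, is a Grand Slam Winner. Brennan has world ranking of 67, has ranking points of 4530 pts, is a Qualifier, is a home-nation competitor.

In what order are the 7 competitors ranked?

Yilmaz, Quinn, Varga, Brennan, Adeyemi, Obi, Vasquez

By ranking points (higher first): Yilmaz (6604 pts); then Quinn and Varga (both 6175 pts); then Brennan (4530 pts); then Adeyemi, Obi and Vasquez (each 2488 pts).
Quinn and Varga are each Defending Champion, so the next rule applies.
Quinn and Varga both have world ranking 44, so the next rule applies.
Among Quinn and Varga, alphabetically by surname: Quinn before Varga.
Adeyemi, Obi and Vasquez are each Grand Slam Winner, so the next rule applies.
Adeyemi, Obi and Vasquez all have world ranking 35, so the next rule applies.
Among Adeyemi, Obi and Vasquez, alphabetically by surname: Adeyemi before Obi before Vasquez.
Full order: Yilmaz, Quinn, Varga, Brennan, Adeyemi, Obi, Vasquez.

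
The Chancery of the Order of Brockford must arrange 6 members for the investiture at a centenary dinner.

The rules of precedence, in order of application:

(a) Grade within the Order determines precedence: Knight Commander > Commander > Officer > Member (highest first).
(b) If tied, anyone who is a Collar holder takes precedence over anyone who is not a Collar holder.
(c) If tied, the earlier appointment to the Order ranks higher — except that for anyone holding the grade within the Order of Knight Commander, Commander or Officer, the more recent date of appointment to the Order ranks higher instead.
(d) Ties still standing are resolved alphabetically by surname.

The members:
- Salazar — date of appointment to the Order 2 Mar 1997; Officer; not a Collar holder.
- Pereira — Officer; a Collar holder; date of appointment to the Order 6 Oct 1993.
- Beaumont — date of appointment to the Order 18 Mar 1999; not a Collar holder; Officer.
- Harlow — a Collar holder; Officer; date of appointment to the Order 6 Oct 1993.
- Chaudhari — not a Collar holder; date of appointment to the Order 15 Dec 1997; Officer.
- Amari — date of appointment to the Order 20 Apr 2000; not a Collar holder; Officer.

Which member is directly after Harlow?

By grade within the Order: Harlow, Pereira, Amari, Beaumont, Chaudhari and Salazar (Officer).
Among Harlow, Pereira, Amari, Beaumont, Chaudhari and Salazar, a Collar holder before not a Collar holder: Harlow and Pereira (a Collar holder) before Amari, Beaumont, Chaudhari and Salazar (not a Collar holder).
Harlow and Pereira both have date of appointment to the Order 6 Oct 1993, so the next rule applies.
Among Harlow and Pereira, alphabetically by surname: Harlow before Pereira.
Among Amari, Beaumont, Chaudhari and Salazar, by date of appointment to the Order (later first) (reversed rule for this group): Amari (20 Apr 2000) before Beaumont (18 Mar 1999) before Chaudhari (15 Dec 1997) before Salazar (2 Mar 1997).
Order: Harlow, Pereira, Amari, Beaumont, Chaudhari, Salazar.

Pereira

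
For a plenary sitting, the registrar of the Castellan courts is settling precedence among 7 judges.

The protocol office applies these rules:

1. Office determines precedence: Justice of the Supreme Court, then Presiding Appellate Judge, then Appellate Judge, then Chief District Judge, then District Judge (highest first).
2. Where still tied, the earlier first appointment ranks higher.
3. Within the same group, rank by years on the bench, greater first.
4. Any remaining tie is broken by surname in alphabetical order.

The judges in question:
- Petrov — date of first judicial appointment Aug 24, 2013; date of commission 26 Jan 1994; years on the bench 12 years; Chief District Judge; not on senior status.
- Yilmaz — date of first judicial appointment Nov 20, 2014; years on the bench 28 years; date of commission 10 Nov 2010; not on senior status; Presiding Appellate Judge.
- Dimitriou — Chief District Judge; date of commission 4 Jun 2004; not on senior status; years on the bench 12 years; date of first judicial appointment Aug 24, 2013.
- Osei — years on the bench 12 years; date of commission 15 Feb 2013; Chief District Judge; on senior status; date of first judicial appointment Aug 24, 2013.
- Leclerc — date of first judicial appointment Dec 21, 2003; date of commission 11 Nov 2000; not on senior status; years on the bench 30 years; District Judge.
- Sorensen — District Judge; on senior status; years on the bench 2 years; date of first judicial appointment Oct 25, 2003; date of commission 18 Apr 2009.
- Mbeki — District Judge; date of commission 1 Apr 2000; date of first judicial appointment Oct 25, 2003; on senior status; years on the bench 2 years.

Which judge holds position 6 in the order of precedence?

Sorensen

By office: Yilmaz (Presiding Appellate Judge); then Dimitriou, Osei and Petrov (Chief District Judge); then Mbeki, Sorensen and Leclerc (District Judge).
Dimitriou, Osei and Petrov all have date of first judicial appointment Aug 24, 2013, so the next rule applies.
Dimitriou, Osei and Petrov all have years on the bench 12 years, so the next rule applies.
Among Dimitriou, Osei and Petrov, alphabetically by surname: Dimitriou before Osei before Petrov.
Among Mbeki, Sorensen and Leclerc, by date of first judicial appointment (earlier first): Mbeki and Sorensen (Oct 25, 2003) before Leclerc (Dec 21, 2003).
Mbeki and Sorensen both have years on the bench 2 years, so the next rule applies.
Among Mbeki and Sorensen, alphabetically by surname: Mbeki before Sorensen.
Order: Yilmaz, Dimitriou, Osei, Petrov, Mbeki, Sorensen, Leclerc.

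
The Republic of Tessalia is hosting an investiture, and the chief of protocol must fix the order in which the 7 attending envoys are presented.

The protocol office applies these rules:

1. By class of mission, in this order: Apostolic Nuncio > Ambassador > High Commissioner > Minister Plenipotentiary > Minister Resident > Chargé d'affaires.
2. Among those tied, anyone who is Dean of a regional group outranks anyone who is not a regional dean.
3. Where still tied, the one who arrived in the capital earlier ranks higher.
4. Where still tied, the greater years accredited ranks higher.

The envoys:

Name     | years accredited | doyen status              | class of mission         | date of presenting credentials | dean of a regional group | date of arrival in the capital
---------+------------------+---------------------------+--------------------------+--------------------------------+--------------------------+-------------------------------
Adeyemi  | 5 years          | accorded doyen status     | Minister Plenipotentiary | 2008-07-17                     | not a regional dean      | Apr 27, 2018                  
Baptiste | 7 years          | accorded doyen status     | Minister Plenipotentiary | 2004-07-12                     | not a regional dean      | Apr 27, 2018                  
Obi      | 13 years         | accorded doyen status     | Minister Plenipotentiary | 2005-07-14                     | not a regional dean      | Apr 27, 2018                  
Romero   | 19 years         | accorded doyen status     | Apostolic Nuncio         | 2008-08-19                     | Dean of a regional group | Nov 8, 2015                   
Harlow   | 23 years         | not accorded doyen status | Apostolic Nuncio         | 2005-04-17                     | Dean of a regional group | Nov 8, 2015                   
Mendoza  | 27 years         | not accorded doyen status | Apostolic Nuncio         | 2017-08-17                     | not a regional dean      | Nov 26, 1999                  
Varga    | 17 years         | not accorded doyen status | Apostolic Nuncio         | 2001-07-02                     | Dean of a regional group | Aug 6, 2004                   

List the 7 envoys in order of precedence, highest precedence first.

By class of mission: Varga, Harlow, Romero and Mendoza (Apostolic Nuncio); then Obi, Baptiste and Adeyemi (Minister Plenipotentiary).
Among Varga, Harlow, Romero and Mendoza, Dean of a regional group before not a regional dean: Varga, Harlow and Romero (Dean of a regional group) before Mendoza (not a regional dean).
Among Varga, Harlow and Romero, by date of arrival in the capital (earlier first): Varga (Aug 6, 2004) before Harlow and Romero (Nov 8, 2015).
Among Harlow and Romero, by years accredited (higher first): Harlow (23 years) before Romero (19 years).
Obi, Baptiste and Adeyemi are each not a regional dean, so the next rule applies.
Obi, Baptiste and Adeyemi all have date of arrival in the capital Apr 27, 2018, so the next rule applies.
Among Obi, Baptiste and Adeyemi, by years accredited (higher first): Obi (13 years) before Baptiste (7 years) before Adeyemi (5 years).
Full order: Varga, Harlow, Romero, Mendoza, Obi, Baptiste, Adeyemi.

Varga, Harlow, Romero, Mendoza, Obi, Baptiste, Adeyemi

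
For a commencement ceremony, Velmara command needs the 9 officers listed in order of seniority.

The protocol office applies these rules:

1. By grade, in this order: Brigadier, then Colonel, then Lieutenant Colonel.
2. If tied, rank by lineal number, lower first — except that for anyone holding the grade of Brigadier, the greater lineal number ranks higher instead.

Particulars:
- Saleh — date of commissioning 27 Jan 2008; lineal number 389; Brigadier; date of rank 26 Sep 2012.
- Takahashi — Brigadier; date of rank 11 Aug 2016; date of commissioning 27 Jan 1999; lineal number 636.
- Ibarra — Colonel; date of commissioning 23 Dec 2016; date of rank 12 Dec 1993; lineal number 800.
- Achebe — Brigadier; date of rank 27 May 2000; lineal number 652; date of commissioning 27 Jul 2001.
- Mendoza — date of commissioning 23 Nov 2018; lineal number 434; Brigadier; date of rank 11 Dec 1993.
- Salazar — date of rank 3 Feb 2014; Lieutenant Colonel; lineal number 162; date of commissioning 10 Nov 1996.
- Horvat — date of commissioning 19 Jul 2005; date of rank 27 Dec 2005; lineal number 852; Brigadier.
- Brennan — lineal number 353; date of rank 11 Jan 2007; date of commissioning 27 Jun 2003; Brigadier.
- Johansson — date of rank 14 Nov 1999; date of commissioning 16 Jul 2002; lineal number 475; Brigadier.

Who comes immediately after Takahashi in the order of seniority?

Johansson

By grade: Horvat, Achebe, Takahashi, Johansson, Mendoza, Saleh and Brennan (Brigadier); then Ibarra (Colonel); then Salazar (Lieutenant Colonel).
Among Horvat, Achebe, Takahashi, Johansson, Mendoza, Saleh and Brennan, by lineal number (higher first) (reversed rule for this group): Horvat (852) before Achebe (652) before Takahashi (636) before Johansson (475) before Mendoza (434) before Saleh (389) before Brennan (353).
Order: Horvat, Achebe, Takahashi, Johansson, Mendoza, Saleh, Brennan, Ibarra, Salazar.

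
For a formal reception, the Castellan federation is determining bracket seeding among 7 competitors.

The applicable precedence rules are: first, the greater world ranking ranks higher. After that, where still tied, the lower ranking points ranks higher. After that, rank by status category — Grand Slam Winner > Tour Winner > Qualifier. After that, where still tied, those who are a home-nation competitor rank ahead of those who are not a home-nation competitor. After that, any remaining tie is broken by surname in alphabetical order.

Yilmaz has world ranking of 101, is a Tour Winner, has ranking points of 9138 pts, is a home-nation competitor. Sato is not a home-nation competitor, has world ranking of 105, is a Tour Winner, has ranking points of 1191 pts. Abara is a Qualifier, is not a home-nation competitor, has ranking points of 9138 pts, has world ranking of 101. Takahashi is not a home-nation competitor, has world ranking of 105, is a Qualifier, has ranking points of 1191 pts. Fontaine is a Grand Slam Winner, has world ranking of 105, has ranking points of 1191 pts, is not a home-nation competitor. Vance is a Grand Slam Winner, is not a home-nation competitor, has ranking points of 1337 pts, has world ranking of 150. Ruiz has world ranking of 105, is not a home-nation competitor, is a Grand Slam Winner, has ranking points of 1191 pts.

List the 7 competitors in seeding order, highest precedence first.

By world ranking (higher first): Vance (150); then Fontaine, Ruiz, Sato and Takahashi (each 105); then Yilmaz and Abara (both 101).
Fontaine, Ruiz, Sato and Takahashi all have ranking points 1191 pts, so the next rule applies.
Among Fontaine, Ruiz, Sato and Takahashi, by status category: Fontaine and Ruiz (Grand Slam Winner) before Sato (Tour Winner) before Takahashi (Qualifier).
Fontaine and Ruiz are each not a home-nation competitor, so the next rule applies.
Among Fontaine and Ruiz, alphabetically by surname: Fontaine before Ruiz.
Yilmaz and Abara both have ranking points 9138 pts, so the next rule applies.
Among Yilmaz and Abara, by status category: Yilmaz (Tour Winner) before Abara (Qualifier).
Full order: Vance, Fontaine, Ruiz, Sato, Takahashi, Yilmaz, Abara.

Vance, Fontaine, Ruiz, Sato, Takahashi, Yilmaz, Abara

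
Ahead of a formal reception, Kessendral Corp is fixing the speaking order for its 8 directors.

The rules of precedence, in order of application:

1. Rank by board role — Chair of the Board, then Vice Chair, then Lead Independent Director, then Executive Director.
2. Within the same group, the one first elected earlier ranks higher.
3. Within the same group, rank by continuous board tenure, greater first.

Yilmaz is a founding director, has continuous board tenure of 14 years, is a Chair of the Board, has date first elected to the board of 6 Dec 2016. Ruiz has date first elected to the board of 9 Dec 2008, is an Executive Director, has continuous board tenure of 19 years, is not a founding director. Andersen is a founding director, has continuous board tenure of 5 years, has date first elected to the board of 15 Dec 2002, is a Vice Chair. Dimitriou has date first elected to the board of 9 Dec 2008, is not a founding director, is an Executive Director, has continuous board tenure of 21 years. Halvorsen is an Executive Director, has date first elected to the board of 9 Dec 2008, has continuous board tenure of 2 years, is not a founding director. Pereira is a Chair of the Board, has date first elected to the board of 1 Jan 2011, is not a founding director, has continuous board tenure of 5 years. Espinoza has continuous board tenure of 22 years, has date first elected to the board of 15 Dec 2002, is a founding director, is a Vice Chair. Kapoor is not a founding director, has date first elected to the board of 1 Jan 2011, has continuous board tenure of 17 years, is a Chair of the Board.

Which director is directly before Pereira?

By board role: Kapoor, Pereira and Yilmaz (Chair of the Board); then Espinoza and Andersen (Vice Chair); then Dimitriou, Ruiz and Halvorsen (Executive Director).
Among Kapoor, Pereira and Yilmaz, by date first elected to the board (earlier first): Kapoor and Pereira (1 Jan 2011) before Yilmaz (6 Dec 2016).
Among Kapoor and Pereira, by continuous board tenure (higher first): Kapoor (17 years) before Pereira (5 years).
Espinoza and Andersen both have date first elected to the board 15 Dec 2002, so the next rule applies.
Among Espinoza and Andersen, by continuous board tenure (higher first): Espinoza (22 years) before Andersen (5 years).
Dimitriou, Ruiz and Halvorsen all have date first elected to the board 9 Dec 2008, so the next rule applies.
Among Dimitriou, Ruiz and Halvorsen, by continuous board tenure (higher first): Dimitriou (21 years) before Ruiz (19 years) before Halvorsen (2 years).
Order: Kapoor, Pereira, Yilmaz, Espinoza, Andersen, Dimitriou, Ruiz, Halvorsen.

Kapoor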